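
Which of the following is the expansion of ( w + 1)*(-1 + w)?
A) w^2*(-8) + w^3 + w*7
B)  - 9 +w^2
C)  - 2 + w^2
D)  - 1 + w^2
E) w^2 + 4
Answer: D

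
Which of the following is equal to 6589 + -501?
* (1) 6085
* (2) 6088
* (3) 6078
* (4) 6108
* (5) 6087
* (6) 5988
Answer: 2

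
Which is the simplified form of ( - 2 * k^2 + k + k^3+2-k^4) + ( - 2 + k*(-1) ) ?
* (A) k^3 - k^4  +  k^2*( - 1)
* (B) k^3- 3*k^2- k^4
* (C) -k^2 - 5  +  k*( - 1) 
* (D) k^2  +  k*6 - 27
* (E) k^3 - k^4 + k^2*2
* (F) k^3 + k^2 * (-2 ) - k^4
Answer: F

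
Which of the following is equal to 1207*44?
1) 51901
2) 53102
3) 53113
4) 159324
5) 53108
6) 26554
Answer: 5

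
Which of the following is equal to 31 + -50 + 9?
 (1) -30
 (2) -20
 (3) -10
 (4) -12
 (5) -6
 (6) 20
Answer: 3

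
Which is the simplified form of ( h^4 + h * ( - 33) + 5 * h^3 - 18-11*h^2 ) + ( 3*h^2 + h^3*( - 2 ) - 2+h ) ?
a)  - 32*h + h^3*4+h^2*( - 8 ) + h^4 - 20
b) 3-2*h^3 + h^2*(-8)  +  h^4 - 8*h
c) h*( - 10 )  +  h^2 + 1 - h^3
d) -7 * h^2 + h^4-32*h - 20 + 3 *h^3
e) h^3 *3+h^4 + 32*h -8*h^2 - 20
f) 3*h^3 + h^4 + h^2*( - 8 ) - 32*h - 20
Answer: f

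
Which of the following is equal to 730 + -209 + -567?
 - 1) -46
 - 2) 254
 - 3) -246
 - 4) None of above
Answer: 1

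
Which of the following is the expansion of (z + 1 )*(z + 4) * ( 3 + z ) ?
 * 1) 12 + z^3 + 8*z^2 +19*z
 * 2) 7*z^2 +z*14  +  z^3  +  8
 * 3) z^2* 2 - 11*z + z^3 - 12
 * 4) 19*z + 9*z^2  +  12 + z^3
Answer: 1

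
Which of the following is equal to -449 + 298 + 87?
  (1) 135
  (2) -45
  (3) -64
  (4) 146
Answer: 3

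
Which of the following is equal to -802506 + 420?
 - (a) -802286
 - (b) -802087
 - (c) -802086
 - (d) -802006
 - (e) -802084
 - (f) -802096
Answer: c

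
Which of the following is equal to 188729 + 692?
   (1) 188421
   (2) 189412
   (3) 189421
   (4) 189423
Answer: 3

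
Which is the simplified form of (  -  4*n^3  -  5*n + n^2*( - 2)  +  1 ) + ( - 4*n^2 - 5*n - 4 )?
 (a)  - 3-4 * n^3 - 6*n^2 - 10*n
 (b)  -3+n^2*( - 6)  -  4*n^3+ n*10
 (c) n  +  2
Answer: a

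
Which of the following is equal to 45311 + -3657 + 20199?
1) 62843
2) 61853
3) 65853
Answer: 2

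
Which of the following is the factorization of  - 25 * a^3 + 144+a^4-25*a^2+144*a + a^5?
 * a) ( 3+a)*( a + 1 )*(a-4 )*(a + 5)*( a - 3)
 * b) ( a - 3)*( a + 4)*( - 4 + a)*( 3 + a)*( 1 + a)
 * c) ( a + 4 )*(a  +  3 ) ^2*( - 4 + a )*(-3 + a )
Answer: b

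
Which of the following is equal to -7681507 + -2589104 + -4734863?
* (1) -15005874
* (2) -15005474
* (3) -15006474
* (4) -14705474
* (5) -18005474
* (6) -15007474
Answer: 2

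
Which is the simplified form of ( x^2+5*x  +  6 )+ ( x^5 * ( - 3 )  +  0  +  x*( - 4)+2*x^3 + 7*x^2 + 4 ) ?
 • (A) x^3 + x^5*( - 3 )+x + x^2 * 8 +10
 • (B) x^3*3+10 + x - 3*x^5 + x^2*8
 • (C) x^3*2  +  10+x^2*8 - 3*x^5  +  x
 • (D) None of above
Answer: C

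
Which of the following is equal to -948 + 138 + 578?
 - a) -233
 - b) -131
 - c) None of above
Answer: c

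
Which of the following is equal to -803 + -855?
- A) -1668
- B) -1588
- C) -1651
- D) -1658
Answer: D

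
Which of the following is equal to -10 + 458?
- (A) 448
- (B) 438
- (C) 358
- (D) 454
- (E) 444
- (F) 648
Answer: A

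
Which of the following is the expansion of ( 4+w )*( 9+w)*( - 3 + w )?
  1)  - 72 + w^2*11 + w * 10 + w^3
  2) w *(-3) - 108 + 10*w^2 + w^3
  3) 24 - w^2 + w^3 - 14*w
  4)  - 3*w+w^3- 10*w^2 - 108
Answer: 2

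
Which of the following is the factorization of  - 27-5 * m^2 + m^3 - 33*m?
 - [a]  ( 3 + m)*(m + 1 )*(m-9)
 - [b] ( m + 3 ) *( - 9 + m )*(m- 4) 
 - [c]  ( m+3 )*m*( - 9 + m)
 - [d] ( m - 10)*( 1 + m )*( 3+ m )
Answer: a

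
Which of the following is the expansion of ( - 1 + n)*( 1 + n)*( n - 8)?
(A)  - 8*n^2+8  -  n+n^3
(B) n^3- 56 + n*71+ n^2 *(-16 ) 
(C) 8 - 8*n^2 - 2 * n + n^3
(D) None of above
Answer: A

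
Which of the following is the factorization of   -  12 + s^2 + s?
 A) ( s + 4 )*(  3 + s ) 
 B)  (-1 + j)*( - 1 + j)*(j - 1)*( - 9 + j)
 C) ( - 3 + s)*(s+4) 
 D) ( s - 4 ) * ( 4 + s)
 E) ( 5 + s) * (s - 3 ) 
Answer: C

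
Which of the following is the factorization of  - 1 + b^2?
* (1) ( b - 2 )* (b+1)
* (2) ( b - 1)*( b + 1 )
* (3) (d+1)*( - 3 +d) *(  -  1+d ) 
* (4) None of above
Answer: 2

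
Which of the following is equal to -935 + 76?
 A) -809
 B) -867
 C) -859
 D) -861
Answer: C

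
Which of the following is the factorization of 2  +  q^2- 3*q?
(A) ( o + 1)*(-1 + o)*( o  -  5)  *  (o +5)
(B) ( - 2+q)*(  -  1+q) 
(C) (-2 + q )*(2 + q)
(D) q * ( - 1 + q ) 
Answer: B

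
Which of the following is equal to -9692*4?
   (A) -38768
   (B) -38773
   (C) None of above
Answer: A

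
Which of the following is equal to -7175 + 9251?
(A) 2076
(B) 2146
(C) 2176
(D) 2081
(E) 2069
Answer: A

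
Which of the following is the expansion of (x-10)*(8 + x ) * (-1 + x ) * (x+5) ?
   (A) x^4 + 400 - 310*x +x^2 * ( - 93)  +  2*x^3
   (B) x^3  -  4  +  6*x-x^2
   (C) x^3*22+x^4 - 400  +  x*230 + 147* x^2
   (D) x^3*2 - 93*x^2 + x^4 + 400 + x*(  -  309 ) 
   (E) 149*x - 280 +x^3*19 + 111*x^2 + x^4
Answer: A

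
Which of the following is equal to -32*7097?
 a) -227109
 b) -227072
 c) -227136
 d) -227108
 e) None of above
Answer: e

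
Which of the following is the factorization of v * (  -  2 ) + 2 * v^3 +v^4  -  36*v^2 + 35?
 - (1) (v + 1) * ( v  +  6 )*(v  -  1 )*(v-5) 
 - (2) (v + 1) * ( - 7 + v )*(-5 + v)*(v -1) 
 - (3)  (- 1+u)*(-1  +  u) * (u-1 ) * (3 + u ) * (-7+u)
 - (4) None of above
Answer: 4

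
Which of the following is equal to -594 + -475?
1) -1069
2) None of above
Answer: 1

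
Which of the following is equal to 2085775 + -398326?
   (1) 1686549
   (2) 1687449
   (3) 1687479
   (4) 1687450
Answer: 2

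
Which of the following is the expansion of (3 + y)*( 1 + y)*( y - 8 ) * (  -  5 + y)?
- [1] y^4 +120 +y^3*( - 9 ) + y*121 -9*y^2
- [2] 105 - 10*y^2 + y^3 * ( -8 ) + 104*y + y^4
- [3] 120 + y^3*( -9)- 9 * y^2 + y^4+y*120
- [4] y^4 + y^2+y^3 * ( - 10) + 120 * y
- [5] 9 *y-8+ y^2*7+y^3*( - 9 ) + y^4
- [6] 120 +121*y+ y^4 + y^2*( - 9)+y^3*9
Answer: 1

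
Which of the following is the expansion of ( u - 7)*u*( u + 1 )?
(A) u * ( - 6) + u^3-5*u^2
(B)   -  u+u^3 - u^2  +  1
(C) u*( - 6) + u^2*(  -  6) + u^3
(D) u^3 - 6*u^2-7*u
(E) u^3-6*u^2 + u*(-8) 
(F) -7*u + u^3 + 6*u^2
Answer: D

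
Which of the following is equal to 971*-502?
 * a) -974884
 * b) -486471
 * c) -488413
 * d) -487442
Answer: d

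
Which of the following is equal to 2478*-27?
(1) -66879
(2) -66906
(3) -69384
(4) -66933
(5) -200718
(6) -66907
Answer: 2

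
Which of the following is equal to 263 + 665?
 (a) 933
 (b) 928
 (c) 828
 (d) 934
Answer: b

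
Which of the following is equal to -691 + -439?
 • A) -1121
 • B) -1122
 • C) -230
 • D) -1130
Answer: D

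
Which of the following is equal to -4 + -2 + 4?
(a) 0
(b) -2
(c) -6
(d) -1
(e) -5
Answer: b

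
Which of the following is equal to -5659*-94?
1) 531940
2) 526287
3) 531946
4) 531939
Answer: 3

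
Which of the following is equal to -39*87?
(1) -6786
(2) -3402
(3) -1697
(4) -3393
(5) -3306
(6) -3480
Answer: 4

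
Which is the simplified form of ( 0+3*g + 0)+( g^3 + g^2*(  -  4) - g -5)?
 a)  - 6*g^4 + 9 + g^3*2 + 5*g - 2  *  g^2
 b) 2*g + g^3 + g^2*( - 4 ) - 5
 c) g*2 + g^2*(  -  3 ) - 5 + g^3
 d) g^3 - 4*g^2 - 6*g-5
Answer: b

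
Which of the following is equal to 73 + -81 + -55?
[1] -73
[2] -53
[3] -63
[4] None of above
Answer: 3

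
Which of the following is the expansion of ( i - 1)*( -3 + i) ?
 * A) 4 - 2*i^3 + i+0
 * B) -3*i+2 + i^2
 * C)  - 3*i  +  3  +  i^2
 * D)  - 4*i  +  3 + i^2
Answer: D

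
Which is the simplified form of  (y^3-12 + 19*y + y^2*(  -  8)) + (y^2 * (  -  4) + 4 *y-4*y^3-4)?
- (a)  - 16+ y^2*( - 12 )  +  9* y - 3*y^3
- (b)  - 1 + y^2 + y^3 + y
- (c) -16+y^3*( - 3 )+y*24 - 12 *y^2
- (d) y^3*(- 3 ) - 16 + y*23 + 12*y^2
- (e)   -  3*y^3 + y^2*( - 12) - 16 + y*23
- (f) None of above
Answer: e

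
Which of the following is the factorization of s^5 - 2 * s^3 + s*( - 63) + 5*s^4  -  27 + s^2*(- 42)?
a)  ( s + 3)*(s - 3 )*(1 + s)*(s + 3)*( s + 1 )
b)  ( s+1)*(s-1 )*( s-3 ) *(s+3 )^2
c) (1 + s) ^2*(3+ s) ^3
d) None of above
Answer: a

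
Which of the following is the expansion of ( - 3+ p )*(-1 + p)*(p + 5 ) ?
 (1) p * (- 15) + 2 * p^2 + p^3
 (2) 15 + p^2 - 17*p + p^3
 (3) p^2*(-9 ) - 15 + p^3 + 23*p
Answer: 2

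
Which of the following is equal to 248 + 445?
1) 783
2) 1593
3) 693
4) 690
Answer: 3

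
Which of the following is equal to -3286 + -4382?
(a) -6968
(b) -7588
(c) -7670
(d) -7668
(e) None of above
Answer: d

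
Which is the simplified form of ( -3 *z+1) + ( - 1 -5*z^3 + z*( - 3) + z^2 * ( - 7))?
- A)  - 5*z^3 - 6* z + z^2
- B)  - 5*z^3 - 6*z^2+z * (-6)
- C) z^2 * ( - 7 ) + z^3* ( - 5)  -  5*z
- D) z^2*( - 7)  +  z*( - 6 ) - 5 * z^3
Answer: D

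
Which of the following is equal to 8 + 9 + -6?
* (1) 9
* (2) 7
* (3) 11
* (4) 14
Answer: 3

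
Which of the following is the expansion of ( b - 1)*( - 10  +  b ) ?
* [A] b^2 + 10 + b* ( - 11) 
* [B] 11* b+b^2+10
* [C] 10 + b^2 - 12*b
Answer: A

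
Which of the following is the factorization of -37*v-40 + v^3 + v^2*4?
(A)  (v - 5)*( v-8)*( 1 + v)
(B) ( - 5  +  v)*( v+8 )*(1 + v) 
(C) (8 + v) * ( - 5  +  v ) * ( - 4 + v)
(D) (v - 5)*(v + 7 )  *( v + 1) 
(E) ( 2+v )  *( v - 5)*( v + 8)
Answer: B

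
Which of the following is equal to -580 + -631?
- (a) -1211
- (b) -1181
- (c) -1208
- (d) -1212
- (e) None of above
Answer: a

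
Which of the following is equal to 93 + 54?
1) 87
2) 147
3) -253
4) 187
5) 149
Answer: 2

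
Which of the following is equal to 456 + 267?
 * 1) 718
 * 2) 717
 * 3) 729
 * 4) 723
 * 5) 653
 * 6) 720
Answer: 4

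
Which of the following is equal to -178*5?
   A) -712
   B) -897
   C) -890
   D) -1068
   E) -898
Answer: C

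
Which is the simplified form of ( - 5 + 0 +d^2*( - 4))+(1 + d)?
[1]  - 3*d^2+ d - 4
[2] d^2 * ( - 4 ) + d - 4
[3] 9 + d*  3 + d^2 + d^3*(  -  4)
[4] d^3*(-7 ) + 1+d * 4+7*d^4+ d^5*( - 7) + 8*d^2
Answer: 2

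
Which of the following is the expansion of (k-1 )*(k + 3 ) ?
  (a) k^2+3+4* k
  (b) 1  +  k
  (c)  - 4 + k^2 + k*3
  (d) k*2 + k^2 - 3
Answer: d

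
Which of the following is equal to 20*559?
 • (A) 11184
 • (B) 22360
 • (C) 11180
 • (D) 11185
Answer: C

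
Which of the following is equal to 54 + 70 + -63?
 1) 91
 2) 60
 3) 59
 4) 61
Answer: 4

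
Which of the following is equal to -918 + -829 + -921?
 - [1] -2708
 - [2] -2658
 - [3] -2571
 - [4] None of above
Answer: 4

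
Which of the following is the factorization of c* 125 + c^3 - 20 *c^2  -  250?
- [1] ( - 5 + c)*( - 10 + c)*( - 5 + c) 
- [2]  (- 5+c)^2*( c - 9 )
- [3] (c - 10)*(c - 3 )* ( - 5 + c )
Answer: 1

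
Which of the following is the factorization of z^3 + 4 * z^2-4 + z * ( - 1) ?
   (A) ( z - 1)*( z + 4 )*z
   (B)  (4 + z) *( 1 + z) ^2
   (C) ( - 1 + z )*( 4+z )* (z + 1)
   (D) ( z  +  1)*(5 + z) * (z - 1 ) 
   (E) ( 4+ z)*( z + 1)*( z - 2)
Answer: C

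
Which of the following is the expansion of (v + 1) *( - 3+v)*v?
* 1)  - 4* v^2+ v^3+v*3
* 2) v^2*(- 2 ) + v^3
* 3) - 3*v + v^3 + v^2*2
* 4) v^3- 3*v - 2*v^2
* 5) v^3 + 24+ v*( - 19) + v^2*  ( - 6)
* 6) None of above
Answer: 4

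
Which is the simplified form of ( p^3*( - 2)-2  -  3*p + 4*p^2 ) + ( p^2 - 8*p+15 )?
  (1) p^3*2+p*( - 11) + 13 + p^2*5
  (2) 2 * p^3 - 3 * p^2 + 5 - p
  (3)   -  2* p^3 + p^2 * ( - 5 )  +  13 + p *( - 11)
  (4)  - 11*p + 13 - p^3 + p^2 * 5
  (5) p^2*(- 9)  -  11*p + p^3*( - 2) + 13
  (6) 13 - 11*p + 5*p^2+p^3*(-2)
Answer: 6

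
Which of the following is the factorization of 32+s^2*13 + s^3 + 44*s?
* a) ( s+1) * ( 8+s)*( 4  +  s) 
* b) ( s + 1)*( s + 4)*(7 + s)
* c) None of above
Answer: a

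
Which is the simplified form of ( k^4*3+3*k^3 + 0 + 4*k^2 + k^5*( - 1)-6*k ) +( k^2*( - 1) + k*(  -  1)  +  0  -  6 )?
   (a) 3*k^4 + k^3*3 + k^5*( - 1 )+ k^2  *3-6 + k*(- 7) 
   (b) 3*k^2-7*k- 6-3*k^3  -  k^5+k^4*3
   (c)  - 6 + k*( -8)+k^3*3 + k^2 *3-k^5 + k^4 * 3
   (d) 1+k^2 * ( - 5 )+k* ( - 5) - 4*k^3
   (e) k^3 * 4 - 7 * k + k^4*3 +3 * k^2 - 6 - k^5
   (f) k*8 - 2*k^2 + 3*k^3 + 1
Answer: a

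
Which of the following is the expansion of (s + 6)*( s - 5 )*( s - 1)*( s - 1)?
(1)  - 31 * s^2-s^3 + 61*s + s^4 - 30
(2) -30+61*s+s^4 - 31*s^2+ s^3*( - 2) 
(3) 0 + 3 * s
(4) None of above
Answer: 1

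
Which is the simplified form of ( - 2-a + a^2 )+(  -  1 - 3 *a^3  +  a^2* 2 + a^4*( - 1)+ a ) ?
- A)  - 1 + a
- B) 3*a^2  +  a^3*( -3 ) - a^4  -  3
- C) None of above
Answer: B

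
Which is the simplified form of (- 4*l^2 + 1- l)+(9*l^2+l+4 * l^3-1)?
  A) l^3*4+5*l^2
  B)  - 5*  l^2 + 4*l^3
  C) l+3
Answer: A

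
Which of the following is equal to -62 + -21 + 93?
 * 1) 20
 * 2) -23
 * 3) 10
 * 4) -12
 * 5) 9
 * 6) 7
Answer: 3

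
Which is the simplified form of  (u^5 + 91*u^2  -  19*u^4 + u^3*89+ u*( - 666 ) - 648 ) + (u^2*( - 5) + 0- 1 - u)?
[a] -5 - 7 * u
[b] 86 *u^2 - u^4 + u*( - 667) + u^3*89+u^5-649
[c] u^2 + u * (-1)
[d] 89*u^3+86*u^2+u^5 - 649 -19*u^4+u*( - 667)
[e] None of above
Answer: d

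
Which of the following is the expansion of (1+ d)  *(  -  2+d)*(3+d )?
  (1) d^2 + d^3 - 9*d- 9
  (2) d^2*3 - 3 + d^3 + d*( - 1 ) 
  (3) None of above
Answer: 3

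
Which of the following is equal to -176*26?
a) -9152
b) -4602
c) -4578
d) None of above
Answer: d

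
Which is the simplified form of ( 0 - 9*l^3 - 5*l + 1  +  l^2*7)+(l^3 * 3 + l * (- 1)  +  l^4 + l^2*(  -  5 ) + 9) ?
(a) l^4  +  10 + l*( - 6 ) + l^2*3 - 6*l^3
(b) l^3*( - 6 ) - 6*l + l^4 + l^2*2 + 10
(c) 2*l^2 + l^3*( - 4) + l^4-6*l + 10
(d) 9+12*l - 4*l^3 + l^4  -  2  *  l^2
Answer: b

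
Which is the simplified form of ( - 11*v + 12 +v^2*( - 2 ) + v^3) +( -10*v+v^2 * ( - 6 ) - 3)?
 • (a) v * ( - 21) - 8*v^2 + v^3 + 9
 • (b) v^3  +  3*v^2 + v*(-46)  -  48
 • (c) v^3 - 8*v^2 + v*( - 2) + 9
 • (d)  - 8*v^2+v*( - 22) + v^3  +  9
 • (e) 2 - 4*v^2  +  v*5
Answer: a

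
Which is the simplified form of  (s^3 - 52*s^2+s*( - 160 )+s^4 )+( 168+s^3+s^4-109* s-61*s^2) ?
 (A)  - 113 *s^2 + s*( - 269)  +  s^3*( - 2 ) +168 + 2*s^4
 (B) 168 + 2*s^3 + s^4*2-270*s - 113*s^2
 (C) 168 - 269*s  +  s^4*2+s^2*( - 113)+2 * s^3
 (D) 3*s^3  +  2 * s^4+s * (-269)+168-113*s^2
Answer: C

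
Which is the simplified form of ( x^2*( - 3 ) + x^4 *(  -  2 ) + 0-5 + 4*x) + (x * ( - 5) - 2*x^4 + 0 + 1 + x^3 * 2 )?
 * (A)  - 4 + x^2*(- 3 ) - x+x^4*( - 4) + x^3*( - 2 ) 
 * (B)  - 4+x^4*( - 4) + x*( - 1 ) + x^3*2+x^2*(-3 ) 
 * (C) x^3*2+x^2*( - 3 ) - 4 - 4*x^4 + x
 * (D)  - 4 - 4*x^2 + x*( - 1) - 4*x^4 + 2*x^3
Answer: B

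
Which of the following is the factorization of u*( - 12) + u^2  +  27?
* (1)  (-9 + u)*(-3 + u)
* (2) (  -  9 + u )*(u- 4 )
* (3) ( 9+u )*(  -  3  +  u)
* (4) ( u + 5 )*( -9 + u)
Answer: 1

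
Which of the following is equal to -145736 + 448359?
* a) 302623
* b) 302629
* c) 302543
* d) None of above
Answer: a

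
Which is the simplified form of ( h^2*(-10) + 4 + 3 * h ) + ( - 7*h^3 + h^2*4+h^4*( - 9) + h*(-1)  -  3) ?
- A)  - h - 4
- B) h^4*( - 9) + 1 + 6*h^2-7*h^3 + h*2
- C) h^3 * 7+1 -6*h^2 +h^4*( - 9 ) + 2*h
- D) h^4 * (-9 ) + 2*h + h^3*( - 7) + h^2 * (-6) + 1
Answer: D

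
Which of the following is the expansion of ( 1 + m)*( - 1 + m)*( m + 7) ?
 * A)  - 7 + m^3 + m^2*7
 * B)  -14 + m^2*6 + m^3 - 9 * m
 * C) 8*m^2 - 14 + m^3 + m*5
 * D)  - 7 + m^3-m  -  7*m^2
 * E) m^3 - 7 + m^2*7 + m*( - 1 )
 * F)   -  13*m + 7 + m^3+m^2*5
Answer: E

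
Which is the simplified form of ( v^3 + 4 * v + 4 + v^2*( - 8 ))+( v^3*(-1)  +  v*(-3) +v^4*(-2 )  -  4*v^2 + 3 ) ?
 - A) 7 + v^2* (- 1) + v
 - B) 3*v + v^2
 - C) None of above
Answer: C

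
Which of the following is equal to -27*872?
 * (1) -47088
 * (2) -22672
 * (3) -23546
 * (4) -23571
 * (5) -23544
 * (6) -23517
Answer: 5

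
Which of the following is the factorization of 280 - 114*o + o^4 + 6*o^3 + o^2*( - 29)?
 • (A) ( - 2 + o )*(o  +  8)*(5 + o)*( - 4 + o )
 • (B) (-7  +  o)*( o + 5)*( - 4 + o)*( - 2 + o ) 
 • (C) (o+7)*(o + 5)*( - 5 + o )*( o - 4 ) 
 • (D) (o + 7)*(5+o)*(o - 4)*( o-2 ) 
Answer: D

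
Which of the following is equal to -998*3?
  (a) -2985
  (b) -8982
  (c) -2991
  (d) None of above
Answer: d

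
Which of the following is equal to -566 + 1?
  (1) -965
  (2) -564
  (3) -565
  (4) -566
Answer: 3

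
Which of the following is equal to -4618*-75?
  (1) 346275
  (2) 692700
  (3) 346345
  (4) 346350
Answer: 4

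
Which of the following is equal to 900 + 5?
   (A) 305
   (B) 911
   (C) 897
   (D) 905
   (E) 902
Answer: D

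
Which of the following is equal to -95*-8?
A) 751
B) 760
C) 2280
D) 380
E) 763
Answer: B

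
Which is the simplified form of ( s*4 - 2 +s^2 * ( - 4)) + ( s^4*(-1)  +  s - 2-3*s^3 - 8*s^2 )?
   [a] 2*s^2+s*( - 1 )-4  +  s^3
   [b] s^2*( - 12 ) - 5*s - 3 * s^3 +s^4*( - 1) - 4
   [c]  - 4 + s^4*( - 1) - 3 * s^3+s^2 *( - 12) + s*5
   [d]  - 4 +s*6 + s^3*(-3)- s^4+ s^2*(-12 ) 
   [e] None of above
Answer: c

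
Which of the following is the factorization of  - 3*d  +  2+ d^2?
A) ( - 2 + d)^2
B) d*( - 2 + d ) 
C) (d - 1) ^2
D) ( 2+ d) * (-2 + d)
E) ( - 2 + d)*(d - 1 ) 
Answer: E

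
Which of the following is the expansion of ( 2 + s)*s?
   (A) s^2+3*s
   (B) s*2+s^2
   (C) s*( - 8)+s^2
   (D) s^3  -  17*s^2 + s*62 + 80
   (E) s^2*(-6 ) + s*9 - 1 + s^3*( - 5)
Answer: B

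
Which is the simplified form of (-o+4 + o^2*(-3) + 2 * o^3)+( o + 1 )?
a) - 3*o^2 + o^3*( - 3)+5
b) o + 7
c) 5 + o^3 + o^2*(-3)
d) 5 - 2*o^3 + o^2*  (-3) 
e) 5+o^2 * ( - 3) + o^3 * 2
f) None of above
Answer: e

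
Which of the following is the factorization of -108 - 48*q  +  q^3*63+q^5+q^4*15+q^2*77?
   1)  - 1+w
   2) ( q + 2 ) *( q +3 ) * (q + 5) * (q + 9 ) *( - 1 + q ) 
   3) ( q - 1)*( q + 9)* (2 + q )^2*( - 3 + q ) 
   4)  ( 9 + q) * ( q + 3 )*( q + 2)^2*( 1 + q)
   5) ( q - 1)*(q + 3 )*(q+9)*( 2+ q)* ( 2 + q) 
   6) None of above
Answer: 5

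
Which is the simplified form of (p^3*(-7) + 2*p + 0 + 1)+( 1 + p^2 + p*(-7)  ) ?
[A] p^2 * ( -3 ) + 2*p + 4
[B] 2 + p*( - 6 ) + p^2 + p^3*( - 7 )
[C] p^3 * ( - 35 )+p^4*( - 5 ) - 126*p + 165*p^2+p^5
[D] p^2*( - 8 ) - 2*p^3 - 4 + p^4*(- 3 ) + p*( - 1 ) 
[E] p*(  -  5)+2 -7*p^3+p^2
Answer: E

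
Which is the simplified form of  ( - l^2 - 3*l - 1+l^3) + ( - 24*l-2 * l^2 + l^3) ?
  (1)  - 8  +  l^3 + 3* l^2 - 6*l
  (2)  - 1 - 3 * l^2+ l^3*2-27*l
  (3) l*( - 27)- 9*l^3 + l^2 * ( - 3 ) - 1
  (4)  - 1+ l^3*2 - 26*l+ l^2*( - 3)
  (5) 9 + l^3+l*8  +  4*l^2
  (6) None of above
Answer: 2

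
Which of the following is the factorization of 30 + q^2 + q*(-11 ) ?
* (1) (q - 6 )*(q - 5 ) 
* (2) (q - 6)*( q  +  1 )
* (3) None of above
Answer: 1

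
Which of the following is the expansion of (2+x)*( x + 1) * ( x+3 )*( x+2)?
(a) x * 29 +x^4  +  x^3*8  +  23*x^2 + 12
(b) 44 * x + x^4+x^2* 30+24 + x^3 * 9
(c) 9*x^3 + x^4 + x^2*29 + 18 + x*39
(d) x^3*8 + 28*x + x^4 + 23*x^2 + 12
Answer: d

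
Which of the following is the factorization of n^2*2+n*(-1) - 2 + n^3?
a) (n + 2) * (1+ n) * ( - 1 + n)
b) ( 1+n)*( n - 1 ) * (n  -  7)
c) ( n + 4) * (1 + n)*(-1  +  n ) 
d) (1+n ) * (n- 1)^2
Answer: a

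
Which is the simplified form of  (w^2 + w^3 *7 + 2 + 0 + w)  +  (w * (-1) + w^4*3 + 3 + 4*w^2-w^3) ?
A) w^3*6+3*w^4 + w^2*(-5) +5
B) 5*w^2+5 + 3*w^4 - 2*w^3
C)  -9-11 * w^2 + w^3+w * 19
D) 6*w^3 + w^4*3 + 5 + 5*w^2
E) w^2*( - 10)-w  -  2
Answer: D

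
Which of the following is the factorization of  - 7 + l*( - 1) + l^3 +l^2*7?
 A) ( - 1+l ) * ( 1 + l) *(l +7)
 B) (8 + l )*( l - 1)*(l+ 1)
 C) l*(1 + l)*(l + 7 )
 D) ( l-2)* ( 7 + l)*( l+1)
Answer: A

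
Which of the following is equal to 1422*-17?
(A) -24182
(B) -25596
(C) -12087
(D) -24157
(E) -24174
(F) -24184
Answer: E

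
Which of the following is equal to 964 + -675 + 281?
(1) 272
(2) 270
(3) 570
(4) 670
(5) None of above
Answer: 3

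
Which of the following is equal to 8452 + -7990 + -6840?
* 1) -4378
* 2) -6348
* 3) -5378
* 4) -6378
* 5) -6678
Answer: 4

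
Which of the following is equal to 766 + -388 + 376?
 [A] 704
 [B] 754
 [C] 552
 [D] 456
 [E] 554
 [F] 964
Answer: B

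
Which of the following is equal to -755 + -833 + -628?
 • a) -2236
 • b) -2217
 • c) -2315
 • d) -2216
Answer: d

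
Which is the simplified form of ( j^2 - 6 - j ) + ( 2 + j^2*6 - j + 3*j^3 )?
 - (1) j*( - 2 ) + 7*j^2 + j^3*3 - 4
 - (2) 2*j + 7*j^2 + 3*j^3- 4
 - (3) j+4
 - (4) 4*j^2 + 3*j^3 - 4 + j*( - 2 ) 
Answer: 1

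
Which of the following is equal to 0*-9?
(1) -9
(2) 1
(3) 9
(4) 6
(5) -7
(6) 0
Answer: 6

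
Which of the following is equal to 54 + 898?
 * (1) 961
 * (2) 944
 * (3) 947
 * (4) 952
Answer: 4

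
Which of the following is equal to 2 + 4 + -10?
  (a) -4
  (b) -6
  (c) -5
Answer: a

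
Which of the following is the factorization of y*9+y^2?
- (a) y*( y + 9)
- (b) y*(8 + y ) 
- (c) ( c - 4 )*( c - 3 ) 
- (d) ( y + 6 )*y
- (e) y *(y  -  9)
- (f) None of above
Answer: a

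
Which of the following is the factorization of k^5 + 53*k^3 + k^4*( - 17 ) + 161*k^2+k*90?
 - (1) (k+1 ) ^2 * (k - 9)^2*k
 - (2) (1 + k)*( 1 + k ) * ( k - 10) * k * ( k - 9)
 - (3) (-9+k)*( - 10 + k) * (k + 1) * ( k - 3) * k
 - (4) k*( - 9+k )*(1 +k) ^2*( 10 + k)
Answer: 2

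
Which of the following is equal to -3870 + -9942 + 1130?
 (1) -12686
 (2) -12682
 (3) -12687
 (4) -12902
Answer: 2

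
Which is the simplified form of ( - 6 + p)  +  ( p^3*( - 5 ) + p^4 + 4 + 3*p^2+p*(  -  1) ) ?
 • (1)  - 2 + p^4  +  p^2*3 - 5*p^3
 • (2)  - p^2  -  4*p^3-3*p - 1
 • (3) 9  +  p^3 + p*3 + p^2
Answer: 1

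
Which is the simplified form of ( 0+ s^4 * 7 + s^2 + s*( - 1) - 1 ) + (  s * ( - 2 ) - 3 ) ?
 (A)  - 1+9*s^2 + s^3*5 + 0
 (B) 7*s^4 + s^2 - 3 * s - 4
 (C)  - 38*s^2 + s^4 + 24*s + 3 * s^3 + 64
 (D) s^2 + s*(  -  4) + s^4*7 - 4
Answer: B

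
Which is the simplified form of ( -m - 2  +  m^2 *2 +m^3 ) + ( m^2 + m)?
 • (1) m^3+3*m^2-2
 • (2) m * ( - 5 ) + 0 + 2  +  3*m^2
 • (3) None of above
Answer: 1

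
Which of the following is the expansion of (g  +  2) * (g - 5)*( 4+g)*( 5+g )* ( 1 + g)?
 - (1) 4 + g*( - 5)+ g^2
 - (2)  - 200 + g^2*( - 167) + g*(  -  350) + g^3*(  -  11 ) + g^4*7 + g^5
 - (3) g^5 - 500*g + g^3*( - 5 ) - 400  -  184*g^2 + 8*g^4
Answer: 2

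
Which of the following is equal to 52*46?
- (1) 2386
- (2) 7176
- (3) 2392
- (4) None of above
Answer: 3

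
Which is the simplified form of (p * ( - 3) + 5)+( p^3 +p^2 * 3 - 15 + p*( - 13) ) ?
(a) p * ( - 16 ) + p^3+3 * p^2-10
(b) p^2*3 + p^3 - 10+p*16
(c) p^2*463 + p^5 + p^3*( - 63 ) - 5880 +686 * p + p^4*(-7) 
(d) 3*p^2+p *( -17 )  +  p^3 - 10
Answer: a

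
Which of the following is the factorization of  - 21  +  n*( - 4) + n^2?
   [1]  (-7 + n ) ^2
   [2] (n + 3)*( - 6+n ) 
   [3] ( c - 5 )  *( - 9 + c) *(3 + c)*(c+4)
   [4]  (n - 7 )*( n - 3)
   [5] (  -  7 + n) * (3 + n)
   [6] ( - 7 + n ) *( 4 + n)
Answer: 5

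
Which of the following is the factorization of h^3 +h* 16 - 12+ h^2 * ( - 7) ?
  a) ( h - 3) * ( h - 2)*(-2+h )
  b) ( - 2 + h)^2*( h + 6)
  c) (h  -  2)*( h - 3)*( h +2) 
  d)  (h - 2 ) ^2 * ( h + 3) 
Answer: a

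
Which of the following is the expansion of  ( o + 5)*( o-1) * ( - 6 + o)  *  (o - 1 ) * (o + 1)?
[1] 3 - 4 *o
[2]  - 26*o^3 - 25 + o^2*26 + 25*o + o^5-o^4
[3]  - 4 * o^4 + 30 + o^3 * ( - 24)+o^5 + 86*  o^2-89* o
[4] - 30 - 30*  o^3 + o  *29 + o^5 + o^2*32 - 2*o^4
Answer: 4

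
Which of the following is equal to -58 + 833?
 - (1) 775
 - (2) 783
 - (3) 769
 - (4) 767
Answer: 1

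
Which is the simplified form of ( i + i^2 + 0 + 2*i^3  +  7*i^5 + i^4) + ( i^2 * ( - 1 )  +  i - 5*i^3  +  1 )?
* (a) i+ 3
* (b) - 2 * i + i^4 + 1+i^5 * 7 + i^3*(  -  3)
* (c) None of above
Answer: c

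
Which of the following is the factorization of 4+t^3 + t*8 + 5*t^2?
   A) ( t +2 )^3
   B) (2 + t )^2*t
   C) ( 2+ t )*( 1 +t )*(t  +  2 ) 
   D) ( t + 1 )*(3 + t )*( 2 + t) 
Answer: C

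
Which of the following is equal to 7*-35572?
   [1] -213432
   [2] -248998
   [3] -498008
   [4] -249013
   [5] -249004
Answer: 5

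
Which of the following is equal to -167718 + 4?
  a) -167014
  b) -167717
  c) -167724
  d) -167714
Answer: d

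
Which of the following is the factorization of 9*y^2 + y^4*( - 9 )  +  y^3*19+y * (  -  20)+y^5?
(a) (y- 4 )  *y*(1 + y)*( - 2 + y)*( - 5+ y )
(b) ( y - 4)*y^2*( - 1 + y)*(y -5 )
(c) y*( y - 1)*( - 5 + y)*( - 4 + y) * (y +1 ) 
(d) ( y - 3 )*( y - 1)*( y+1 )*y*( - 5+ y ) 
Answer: c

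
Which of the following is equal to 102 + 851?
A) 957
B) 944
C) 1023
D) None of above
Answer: D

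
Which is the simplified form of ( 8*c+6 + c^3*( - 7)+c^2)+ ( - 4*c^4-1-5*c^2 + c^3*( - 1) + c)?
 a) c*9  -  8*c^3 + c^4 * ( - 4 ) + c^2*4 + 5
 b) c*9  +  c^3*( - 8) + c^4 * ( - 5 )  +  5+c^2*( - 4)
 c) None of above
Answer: c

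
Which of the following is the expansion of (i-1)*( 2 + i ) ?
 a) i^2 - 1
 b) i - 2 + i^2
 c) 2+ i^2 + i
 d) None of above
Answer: b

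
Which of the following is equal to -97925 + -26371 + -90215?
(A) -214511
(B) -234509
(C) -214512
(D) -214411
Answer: A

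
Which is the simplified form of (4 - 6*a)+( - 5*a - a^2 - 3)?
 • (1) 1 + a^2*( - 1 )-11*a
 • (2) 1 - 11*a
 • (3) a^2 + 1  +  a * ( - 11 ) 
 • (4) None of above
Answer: 1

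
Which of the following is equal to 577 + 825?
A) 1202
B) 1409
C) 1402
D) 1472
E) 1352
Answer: C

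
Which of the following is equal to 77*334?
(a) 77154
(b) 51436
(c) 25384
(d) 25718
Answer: d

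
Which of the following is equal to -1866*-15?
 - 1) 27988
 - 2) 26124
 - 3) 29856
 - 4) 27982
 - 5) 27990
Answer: 5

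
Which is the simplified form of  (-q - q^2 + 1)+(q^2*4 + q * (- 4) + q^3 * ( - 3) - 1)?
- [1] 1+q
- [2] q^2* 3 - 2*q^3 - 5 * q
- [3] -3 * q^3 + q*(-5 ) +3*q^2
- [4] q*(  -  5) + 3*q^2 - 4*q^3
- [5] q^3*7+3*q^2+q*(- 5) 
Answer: 3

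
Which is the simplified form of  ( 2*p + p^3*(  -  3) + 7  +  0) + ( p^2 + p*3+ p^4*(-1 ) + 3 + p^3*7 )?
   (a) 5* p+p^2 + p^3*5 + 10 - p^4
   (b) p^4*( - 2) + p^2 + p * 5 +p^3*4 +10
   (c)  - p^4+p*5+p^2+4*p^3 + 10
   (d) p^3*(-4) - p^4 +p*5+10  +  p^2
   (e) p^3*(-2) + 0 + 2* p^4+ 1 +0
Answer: c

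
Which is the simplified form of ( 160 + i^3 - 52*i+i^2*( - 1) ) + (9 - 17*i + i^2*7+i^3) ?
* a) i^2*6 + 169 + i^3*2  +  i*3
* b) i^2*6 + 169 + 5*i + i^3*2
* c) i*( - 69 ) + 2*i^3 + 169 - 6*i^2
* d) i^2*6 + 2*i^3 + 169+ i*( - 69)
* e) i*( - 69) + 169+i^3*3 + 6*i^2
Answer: d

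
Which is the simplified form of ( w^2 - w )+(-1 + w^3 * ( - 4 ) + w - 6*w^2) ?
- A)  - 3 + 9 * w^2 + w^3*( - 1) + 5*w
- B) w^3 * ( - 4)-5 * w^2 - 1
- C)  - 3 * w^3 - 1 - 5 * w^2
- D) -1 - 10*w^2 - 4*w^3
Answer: B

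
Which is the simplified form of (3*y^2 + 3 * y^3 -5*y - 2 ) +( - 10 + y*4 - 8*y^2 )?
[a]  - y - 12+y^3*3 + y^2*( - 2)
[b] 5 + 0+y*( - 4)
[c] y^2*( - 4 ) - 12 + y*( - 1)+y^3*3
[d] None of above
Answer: d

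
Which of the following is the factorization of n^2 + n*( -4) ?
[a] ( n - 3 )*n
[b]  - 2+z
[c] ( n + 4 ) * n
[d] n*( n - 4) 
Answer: d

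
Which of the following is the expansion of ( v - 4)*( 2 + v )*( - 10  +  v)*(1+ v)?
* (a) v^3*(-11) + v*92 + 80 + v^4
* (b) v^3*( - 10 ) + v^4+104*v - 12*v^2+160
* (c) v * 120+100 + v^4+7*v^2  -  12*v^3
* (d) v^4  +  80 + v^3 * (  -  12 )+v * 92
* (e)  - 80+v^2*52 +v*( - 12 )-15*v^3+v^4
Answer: a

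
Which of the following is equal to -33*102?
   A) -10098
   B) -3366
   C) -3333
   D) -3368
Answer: B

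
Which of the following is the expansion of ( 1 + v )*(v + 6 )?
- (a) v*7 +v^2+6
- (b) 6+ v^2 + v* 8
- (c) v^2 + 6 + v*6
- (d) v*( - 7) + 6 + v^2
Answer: a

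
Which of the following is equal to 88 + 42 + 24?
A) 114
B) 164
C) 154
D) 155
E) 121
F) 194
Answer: C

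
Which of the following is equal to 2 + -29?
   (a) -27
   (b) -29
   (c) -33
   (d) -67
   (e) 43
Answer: a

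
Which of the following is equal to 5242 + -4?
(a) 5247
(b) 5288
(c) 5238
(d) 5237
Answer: c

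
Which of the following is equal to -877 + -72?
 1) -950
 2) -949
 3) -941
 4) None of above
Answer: 2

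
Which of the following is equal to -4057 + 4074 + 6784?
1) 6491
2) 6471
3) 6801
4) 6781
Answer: 3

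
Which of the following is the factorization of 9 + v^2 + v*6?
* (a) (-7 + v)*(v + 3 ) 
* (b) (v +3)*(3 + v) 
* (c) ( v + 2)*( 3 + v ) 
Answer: b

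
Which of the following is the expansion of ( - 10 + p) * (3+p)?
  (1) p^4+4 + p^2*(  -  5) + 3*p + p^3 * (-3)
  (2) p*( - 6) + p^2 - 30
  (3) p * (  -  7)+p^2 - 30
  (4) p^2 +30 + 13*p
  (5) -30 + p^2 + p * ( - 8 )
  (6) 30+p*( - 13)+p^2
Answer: 3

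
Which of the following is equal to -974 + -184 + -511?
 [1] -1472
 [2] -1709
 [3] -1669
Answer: 3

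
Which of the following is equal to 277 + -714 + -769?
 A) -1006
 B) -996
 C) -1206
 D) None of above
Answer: C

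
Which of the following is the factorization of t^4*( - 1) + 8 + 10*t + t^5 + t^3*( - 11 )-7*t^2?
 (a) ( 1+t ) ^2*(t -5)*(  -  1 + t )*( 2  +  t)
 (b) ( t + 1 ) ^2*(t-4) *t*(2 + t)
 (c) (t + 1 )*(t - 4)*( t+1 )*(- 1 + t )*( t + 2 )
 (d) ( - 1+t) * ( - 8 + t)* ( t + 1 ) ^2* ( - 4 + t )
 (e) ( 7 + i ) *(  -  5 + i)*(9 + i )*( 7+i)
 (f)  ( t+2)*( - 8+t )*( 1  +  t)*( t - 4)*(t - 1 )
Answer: c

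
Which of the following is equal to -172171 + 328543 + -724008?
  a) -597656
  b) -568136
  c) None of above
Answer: c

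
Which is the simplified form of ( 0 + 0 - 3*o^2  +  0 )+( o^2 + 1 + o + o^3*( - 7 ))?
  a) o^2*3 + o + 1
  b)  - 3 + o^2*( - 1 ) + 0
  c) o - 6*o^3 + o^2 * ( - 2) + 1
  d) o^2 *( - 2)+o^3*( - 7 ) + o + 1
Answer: d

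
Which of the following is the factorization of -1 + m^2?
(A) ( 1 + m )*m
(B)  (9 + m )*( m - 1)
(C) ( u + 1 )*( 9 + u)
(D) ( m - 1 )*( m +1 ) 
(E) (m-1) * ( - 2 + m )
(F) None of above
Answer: D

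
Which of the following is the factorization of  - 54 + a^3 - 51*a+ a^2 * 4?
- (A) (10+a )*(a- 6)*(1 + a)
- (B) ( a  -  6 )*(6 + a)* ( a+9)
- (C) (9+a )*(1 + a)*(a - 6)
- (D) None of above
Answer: C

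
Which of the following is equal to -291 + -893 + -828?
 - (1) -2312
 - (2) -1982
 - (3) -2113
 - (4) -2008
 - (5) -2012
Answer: 5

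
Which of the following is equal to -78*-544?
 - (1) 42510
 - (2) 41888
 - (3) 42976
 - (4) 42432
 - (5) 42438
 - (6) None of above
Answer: 4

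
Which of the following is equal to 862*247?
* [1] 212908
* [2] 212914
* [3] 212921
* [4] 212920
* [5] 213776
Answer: 2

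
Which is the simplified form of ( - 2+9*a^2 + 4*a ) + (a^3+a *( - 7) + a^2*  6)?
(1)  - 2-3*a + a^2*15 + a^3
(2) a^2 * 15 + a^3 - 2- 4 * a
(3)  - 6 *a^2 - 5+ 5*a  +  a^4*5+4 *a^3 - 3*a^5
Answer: 1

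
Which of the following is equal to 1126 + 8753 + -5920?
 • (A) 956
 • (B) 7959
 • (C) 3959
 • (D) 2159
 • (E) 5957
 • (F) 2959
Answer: C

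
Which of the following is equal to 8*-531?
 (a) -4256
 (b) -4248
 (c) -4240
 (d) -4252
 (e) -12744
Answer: b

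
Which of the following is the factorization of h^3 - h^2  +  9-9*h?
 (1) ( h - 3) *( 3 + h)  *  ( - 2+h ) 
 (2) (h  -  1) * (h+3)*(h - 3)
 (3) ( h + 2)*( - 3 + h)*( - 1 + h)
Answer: 2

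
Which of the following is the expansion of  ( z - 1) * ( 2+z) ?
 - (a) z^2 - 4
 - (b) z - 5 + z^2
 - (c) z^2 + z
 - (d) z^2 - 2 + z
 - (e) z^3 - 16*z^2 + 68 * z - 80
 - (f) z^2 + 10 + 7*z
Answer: d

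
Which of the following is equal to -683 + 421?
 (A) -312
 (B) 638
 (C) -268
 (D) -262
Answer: D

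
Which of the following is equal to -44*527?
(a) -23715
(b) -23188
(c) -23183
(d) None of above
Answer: b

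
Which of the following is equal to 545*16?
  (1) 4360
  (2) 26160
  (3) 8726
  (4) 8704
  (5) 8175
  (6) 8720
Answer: 6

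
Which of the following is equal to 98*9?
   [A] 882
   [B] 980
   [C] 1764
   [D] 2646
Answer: A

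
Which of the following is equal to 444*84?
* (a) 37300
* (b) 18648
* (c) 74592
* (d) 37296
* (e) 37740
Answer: d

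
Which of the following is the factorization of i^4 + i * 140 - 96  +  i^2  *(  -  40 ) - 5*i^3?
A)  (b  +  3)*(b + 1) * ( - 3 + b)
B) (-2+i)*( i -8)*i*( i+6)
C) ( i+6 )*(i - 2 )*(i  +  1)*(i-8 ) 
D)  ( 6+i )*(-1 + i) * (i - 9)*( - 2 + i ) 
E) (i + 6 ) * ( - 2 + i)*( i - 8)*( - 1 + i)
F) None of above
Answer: E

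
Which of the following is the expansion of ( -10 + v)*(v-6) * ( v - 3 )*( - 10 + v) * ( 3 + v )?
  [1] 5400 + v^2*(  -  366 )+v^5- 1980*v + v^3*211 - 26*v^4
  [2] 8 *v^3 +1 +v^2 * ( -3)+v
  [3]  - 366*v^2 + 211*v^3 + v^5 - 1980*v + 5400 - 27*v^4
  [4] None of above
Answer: 1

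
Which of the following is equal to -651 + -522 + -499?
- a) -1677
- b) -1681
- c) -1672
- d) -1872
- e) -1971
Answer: c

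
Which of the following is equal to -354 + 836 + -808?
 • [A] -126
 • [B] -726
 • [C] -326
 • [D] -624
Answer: C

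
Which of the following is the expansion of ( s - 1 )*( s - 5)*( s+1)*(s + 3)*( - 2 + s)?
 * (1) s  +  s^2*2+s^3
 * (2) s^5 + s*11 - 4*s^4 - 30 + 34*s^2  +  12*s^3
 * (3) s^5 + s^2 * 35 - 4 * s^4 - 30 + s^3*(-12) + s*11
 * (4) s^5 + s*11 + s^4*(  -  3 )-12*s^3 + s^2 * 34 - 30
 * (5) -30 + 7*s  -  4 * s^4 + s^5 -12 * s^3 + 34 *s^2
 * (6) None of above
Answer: 6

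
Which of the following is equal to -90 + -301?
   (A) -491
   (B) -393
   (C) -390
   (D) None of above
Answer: D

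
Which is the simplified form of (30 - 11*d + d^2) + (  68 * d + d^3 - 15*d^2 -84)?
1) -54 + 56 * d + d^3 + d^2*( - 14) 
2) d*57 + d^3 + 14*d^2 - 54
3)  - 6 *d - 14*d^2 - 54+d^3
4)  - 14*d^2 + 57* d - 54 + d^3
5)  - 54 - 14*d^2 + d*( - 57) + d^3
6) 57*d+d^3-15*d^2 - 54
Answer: 4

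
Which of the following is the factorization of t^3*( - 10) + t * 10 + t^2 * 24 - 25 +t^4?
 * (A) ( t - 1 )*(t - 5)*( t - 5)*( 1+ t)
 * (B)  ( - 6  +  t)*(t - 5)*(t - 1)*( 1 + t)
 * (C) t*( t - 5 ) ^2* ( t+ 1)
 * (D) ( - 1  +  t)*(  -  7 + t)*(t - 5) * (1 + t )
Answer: A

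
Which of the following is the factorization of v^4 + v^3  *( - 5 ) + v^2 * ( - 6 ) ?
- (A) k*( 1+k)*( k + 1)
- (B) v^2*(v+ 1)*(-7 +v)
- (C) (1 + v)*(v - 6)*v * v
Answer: C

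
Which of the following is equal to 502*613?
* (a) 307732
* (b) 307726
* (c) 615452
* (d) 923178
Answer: b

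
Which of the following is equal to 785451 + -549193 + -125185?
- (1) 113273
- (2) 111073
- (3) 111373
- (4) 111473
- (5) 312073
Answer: 2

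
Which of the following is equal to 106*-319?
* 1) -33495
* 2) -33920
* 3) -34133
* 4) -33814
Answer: 4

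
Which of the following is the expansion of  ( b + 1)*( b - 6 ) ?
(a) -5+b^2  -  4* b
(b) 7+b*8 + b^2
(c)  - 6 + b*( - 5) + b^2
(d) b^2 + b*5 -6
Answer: c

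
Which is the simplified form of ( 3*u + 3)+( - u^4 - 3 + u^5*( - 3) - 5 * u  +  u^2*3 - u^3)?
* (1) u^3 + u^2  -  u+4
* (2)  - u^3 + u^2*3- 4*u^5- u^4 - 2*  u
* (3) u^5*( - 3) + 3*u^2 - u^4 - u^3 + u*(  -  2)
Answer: 3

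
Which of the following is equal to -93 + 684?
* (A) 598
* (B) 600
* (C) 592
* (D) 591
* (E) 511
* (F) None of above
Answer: D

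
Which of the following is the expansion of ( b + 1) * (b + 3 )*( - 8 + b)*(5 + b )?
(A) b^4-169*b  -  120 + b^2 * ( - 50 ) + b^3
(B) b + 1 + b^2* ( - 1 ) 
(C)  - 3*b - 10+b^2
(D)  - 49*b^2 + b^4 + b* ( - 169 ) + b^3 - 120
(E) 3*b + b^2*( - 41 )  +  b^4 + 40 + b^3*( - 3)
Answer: D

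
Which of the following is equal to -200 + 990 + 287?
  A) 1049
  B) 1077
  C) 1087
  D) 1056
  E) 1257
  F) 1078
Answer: B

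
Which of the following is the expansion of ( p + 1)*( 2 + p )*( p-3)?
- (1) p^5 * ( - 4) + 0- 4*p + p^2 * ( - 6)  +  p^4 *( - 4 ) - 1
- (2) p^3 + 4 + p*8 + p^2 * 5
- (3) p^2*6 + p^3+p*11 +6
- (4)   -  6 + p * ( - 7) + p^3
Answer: 4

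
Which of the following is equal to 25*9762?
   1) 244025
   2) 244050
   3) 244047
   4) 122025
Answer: 2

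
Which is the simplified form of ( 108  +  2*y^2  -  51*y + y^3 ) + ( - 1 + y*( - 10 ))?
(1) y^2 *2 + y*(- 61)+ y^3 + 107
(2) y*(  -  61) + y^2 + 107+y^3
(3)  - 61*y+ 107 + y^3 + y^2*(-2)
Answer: 1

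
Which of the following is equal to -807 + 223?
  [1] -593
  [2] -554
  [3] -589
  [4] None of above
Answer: 4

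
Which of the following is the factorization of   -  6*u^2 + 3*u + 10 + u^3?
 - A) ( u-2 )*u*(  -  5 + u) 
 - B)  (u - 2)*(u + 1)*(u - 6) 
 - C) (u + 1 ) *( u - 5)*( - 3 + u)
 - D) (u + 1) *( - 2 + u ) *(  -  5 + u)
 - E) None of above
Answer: D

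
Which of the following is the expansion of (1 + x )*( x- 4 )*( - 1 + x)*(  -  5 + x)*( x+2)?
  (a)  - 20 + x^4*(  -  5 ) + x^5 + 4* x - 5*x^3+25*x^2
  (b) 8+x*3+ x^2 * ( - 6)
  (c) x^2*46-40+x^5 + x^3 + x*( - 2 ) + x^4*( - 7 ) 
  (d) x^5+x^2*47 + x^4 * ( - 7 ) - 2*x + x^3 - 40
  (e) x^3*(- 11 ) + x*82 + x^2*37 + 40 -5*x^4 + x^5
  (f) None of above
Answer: d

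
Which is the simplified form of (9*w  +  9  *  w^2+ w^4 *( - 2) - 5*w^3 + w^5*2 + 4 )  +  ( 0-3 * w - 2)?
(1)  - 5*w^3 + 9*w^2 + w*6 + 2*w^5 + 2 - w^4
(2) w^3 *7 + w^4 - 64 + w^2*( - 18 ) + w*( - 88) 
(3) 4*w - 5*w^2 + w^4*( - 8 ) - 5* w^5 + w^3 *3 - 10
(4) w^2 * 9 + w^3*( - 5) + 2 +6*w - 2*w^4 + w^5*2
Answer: 4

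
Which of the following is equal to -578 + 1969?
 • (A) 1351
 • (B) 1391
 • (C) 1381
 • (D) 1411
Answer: B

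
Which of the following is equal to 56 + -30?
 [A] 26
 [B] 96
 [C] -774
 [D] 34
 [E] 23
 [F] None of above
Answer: A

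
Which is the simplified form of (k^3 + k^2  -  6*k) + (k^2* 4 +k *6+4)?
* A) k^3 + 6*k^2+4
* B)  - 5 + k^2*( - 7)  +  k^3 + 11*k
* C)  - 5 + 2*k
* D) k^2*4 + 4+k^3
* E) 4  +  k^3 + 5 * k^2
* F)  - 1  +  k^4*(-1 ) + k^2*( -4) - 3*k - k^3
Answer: E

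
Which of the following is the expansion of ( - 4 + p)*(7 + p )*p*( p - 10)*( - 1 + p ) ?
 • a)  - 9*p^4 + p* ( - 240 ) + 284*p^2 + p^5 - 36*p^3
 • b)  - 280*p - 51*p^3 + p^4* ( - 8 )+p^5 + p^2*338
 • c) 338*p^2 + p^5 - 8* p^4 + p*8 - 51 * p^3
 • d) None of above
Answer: b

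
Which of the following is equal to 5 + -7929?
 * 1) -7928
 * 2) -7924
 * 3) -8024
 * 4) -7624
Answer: 2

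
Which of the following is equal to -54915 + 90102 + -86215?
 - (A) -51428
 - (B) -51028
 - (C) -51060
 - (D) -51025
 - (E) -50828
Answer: B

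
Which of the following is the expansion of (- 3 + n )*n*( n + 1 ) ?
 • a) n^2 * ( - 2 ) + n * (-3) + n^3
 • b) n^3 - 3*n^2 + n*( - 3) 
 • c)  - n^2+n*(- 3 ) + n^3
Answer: a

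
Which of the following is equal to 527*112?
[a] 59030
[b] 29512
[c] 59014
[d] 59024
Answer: d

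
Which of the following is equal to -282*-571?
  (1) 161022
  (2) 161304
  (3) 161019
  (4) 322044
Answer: 1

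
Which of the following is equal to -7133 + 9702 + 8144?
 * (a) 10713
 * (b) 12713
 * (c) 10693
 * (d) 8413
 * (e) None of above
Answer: a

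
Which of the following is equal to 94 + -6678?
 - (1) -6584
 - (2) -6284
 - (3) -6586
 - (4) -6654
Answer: 1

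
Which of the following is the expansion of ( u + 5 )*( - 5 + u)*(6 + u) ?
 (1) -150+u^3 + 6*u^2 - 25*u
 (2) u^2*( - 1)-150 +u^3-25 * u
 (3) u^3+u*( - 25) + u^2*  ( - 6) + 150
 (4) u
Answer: 1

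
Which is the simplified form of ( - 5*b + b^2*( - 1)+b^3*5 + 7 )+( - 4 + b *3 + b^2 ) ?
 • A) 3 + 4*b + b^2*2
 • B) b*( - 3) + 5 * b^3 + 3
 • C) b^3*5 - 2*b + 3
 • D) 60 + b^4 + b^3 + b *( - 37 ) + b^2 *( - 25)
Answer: C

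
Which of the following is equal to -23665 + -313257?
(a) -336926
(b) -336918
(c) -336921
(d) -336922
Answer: d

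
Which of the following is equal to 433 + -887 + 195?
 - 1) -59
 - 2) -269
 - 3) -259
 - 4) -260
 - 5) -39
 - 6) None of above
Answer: 3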